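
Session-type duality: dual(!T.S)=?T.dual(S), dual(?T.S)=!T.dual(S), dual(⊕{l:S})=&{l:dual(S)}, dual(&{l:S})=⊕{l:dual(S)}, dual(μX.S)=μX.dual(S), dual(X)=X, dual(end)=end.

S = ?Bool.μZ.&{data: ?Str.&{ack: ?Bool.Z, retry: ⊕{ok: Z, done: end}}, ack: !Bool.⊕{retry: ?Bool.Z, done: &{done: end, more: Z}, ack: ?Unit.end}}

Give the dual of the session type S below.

?Bool ↦ !Bool
  μZ ↦ μZ  (binder kept)
    &{data,ack} ↦ ⊕{data,ack}  (offer→select)
      • data:
        ?Str ↦ !Str
          &{ack,retry} ↦ ⊕{ack,retry}  (offer→select)
            • ack:
              ?Bool ↦ !Bool
                Z ↦ Z
            • retry:
              ⊕{ok,done} ↦ &{ok,done}  (⊕→&)
                • ok:
                  Z ↦ Z
                • done:
                  end ↦ end
      • ack:
        !Bool ↦ ?Bool
          ⊕{retry,done,ack} ↦ &{retry,done,ack}  (⊕→&)
            • retry:
              ?Bool ↦ !Bool
                Z ↦ Z
            • done:
              &{done,more} ↦ ⊕{done,more}  (offer→select)
                • done:
                  end ↦ end
                • more:
                  Z ↦ Z
            • ack:
              ?Unit ↦ !Unit
                end ↦ end

!Bool.μZ.⊕{data: !Str.⊕{ack: !Bool.Z, retry: &{ok: Z, done: end}}, ack: ?Bool.&{retry: !Bool.Z, done: ⊕{done: end, more: Z}, ack: !Unit.end}}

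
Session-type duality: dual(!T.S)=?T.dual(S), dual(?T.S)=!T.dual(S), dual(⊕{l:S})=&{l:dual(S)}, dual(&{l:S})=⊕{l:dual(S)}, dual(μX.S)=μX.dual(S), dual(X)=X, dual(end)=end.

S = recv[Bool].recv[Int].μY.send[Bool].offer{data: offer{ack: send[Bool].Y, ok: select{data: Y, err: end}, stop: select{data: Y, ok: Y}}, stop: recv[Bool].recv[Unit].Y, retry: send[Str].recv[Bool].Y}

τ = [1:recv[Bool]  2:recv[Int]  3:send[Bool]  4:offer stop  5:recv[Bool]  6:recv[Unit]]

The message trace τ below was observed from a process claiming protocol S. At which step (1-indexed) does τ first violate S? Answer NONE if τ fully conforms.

NONE

@1 recv[Bool]  ok  now at recv[Int].μY.…
@2 recv[Int]  ok  now at μY.…
@3 send[Bool]  ok  now at offer{data: offer{ack: send[Bool].μY.…, ok: select{data: μY.…, err: end}, stop: select{data: μY.…, ok: μY.…}}, stop: recv[Bool].recv[Unit].μY.…, retry: send[Str].recv[Bool].μY.…}
@4 offer stop  ok  now at recv[Bool].recv[Unit].μY.…
@5 recv[Bool]  ok  now at recv[Unit].μY.…
@6 recv[Unit]  ok  now at μY.…
τ conforms to S (length 6)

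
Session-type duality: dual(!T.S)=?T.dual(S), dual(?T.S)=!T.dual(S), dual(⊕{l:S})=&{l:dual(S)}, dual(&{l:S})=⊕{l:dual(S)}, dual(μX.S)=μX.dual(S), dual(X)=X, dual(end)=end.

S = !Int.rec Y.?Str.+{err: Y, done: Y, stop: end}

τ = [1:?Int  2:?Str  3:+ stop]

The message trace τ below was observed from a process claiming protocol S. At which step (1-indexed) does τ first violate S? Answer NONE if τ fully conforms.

step 1: got ?Int, protocol expects !Int  ✗

1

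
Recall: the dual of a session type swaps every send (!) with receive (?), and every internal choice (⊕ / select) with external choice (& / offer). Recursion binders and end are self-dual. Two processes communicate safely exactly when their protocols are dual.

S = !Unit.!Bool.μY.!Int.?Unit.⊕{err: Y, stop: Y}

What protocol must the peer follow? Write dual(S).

?Unit.?Bool.μY.?Int.!Unit.&{err: Y, stop: Y}

!Unit = ?Unit
  !Bool = ?Bool
    μY = μY  (rec unchanged)
      !Int = ?Int
        ?Unit = !Unit
          ⊕{err,stop} = &{err,stop}  (⊕→&)
            • err:
              dual(Y) = Y
            • stop:
              dual(Y) = Y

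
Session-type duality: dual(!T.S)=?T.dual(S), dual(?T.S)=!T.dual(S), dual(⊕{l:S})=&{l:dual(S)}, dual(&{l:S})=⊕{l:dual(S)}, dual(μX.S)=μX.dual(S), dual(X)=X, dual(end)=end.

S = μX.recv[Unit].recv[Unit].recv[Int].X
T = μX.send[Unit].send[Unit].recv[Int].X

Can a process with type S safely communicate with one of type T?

NO

μX vs μX  ok (binder kept)
  recv[Unit] vs send[Unit]  ok
    recv[Unit] vs send[Unit]  ok
      recv[Int] vs recv[Int]  ✗ same direction on both sides — not dual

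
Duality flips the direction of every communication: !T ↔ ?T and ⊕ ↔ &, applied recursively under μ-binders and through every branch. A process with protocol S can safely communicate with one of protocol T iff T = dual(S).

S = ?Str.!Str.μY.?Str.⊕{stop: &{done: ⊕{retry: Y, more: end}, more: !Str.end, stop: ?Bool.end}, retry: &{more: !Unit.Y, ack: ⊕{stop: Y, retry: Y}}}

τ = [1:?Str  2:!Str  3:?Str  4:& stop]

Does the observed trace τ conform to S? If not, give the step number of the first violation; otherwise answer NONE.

[1] ?Str  ✓  residual = !Str.μY.…
[2] !Str  ✓  residual = μY.…
[3] ?Str  ✓  residual = ⊕{stop: &{done: ⊕{retry: μY.…, more: end}, more: !Str.end, stop: ?Bool.end}, retry: &{more: !Unit.μY.…, ack: ⊕{stop: μY.…, retry: μY.…}}}
[4] got & stop, protocol expects ⊕ stop or ⊕ retry  ✗

4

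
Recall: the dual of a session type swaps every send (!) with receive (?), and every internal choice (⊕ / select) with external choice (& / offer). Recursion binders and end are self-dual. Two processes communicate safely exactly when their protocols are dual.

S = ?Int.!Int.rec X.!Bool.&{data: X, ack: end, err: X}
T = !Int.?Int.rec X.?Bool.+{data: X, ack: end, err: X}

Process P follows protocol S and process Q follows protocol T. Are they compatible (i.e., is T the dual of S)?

YES

?Int ‖ !Int  match
  !Int ‖ ?Int  match
    rec X ‖ rec X  match (μ self-dual)
      !Bool ‖ ?Bool  match
        &{data,ack,err} ‖ +{data,ack,err}  match same labels
          [data]
            X ‖ X  match
          [ack]
            end ‖ end  match
          [err]
            X ‖ X  match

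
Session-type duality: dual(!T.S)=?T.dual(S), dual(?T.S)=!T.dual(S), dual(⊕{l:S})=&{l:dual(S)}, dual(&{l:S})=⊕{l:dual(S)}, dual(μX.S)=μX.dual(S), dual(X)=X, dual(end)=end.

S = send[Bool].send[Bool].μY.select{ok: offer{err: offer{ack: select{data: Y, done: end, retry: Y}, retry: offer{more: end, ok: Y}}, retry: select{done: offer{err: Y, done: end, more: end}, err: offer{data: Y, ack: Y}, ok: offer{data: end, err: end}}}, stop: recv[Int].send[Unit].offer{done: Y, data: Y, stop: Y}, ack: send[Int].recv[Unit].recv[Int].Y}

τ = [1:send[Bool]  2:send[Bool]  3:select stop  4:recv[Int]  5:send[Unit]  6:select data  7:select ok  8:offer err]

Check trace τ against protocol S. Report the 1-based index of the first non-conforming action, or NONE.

6

@1 send[Bool]  ok  residual = send[Bool].μY.…
@2 send[Bool]  ok  residual = μY.…
@3 select stop  ok  residual = recv[Int].send[Unit].offer{done: μY.…, data: μY.…, stop: μY.…}
@4 recv[Int]  ok  residual = send[Unit].offer{done: μY.…, data: μY.…, stop: μY.…}
@5 send[Unit]  ok  residual = offer{done: μY.…, data: μY.…, stop: μY.…}
@6 got select data, protocol expects offer done or offer data or offer stop  ✗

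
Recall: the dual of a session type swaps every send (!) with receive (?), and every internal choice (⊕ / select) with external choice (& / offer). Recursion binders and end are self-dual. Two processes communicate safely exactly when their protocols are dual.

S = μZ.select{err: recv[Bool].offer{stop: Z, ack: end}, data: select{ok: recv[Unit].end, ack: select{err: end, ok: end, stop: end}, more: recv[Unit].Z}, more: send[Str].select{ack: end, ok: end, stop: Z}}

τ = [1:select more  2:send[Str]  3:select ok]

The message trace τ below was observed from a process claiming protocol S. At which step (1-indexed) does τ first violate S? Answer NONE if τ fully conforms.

step 1: select more  ok  now at send[Str].select{ack: end, ok: end, stop: μZ.…}
step 2: send[Str]  ok  now at select{ack: end, ok: end, stop: μZ.…}
step 3: select ok  ok  now at end
all 3 steps conform

NONE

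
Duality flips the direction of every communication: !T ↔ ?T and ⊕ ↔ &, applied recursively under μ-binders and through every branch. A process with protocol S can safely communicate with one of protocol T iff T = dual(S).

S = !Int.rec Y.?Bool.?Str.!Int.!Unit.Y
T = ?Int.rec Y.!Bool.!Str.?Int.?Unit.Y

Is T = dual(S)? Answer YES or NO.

YES

!Int ‖ ?Int  ok
  rec Y ‖ rec Y  ok (rec unchanged)
    ?Bool ‖ !Bool  ok
      ?Str ‖ !Str  ok
        !Int ‖ ?Int  ok
          !Unit ‖ ?Unit  ok
            Y ‖ Y  ok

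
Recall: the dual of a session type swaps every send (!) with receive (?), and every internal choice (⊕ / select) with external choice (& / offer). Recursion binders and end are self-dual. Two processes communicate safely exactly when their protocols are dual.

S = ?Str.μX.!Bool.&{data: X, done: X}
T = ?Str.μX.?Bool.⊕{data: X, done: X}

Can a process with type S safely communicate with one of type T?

NO

?Str vs ?Str  ✗ same direction on both sides — not dual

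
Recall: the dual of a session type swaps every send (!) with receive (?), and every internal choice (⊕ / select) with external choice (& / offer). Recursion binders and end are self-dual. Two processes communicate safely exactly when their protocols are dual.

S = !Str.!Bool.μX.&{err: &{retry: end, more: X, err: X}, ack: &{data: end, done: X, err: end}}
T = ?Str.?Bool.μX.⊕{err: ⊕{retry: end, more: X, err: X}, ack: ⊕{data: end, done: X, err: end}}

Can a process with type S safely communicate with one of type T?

!Str | ?Str  match
  !Bool | ?Bool  match
    μX | μX  match (rec unchanged)
      &{err,ack} | ⊕{err,ack}  match same labels
        case err:
          &{retry,more,err} | ⊕{retry,more,err}  match same labels
            case retry:
              end | end  match
            case more:
              X | X  match
            case err:
              X | X  match
        case ack:
          &{data,done,err} | ⊕{data,done,err}  match same labels
            case data:
              end | end  match
            case done:
              X | X  match
            case err:
              end | end  match

YES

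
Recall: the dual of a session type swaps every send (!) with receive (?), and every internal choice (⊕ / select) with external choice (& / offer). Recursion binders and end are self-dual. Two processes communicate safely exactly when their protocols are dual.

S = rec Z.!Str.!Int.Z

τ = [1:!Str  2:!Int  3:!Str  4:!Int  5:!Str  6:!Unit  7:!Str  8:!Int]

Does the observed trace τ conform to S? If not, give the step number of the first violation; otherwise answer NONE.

@1 !Str  ✓  residual = !Int.rec Z.…
@2 !Int  ✓  residual = rec Z.…
@3 !Str  ✓  residual = !Int.rec Z.…
@4 !Int  ✓  residual = rec Z.…
@5 !Str  ✓  residual = !Int.rec Z.…
@6 got !Unit, protocol expects !Int  ✗

6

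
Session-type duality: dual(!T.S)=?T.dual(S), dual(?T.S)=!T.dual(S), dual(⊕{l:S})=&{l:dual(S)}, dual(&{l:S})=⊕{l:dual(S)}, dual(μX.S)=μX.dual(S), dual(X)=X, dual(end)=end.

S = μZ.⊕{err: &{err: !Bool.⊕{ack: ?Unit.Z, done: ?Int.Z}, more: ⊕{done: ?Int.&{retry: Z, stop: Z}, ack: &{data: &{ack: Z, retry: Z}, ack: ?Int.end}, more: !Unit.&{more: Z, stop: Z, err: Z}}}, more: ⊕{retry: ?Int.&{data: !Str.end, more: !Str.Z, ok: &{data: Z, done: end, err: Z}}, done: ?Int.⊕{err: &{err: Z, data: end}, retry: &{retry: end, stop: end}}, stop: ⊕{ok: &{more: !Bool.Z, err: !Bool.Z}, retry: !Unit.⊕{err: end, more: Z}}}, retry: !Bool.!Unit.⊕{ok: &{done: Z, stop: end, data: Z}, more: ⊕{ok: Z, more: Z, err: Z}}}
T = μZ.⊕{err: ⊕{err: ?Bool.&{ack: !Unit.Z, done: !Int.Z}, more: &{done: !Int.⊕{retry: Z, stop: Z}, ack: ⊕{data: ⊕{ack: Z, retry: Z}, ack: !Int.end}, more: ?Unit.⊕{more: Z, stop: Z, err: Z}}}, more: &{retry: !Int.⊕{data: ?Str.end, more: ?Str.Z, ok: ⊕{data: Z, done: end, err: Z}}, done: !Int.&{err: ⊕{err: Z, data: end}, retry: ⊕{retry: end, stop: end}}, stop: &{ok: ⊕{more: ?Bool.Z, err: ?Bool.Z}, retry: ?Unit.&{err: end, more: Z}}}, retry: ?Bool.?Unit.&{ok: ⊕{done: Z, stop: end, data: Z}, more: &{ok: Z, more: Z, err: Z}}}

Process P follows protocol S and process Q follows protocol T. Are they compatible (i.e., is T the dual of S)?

NO

μZ vs μZ  ok (rec unchanged)
  ⊕{err,more,retry} vs ⊕{err,more,retry}  ✗ choice polarity not flipped — not dual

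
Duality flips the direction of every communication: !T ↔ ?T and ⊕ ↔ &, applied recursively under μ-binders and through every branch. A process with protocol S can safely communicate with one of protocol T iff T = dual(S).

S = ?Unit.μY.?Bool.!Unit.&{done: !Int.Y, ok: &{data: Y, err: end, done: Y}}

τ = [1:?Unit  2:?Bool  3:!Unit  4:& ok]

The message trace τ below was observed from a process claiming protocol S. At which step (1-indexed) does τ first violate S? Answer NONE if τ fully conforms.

NONE

@1 ?Unit  ok  state: μY.…
@2 ?Bool  ok  state: !Unit.&{done: !Int.μY.…, ok: &{data: μY.…, err: end, done: μY.…}}
@3 !Unit  ok  state: &{done: !Int.μY.…, ok: &{data: μY.…, err: end, done: μY.…}}
@4 & ok  ok  state: &{data: μY.…, err: end, done: μY.…}
trace exhausted — no violation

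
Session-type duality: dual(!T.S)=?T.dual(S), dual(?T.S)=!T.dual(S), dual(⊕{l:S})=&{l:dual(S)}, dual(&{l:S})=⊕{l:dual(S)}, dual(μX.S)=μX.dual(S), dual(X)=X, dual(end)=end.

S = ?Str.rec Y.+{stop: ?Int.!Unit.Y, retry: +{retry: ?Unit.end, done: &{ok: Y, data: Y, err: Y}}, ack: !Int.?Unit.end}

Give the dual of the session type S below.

?Str ↦ !Str
  rec Y ↦ rec Y  (μ self-dual)
    +{stop,retry,ack} ↦ &{stop,retry,ack}  (internal→external)
      case stop:
        ?Int ↦ !Int
          !Unit ↦ ?Unit
            dual(Y) = Y
      case retry:
        +{retry,done} ↦ &{retry,done}  (internal→external)
          case retry:
            ?Unit ↦ !Unit
              dual(end) = end
          case done:
            &{ok,data,err} ↦ +{ok,data,err}  (external→internal)
              case ok:
                dual(Y) = Y
              case data:
                dual(Y) = Y
              case err:
                dual(Y) = Y
      case ack:
        !Int ↦ ?Int
          ?Unit ↦ !Unit
            dual(end) = end

!Str.rec Y.&{stop: !Int.?Unit.Y, retry: &{retry: !Unit.end, done: +{ok: Y, data: Y, err: Y}}, ack: ?Int.!Unit.end}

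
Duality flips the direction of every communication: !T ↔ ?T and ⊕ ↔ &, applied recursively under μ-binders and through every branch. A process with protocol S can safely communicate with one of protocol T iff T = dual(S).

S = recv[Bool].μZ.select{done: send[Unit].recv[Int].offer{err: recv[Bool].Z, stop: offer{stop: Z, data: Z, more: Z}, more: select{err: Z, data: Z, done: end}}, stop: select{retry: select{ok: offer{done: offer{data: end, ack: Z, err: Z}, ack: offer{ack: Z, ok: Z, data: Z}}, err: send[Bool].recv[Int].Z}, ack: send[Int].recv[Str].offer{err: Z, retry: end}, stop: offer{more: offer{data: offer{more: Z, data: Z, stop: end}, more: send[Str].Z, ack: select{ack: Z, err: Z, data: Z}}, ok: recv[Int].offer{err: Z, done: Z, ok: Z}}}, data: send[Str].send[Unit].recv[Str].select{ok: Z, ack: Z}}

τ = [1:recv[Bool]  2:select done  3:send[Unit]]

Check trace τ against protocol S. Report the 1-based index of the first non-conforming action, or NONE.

NONE

@1 recv[Bool]  ok  state: μZ.…
@2 select done  ok  state: send[Unit].recv[Int].offer{err: recv[Bool].μZ.…, stop: offer{stop: μZ.…, data: μZ.…, more: μZ.…}, more: select{err: μZ.…, data: μZ.…, done: end}}
@3 send[Unit]  ok  state: recv[Int].offer{err: recv[Bool].μZ.…, stop: offer{stop: μZ.…, data: μZ.…, more: μZ.…}, more: select{err: μZ.…, data: μZ.…, done: end}}
trace exhausted — no violation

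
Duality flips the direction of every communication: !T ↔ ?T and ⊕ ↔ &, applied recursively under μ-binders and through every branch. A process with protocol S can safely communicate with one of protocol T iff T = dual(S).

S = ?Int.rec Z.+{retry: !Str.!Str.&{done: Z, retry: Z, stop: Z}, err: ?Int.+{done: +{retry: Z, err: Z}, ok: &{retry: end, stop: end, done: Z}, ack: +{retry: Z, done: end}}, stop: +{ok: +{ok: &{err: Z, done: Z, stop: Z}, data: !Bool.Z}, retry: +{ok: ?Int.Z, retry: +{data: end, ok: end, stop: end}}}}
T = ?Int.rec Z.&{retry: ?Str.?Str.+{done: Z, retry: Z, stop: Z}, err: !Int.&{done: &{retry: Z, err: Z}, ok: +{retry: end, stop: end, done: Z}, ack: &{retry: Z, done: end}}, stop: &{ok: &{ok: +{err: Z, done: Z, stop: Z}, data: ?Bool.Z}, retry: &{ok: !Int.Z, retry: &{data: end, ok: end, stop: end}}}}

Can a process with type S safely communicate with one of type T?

NO

?Int vs ?Int  ✗ same direction on both sides — not dual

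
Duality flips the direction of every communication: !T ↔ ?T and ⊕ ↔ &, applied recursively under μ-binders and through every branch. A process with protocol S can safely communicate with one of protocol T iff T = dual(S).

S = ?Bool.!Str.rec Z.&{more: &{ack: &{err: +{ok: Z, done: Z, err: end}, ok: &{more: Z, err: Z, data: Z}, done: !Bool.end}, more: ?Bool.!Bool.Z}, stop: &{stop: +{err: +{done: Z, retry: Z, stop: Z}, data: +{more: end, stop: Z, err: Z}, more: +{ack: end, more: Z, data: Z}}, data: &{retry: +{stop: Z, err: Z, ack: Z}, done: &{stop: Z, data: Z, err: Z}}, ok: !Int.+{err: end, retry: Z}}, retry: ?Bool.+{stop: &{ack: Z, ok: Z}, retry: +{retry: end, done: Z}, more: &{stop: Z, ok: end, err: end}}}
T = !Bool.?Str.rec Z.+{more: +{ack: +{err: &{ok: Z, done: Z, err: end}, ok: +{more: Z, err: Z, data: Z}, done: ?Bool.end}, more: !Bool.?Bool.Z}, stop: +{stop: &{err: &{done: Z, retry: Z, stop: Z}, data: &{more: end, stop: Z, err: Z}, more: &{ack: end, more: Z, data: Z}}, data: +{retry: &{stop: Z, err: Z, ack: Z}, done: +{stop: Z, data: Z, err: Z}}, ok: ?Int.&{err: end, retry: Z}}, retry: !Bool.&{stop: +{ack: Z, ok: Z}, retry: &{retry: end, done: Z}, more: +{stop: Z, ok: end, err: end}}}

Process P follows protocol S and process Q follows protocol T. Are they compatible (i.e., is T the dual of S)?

?Bool ‖ !Bool  match
  !Str ‖ ?Str  match
    rec Z ‖ rec Z  match (μ self-dual)
      &{more,stop,retry} ‖ +{more,stop,retry}  match labels match
        • more:
          &{ack,more} ‖ +{ack,more}  match labels match
            • ack:
              &{err,ok,done} ‖ +{err,ok,done}  match labels match
                • err:
                  +{ok,done,err} ‖ &{ok,done,err}  match labels match
                    • ok:
                      Z ‖ Z  match
                    • done:
                      Z ‖ Z  match
                    • err:
                      end ‖ end  match
                • ok:
                  &{more,err,data} ‖ +{more,err,data}  match labels match
                    • more:
                      Z ‖ Z  match
                    • err:
                      Z ‖ Z  match
                    • data:
                      Z ‖ Z  match
                • done:
                  !Bool ‖ ?Bool  match
                    end ‖ end  match
            • more:
              ?Bool ‖ !Bool  match
                !Bool ‖ ?Bool  match
                  Z ‖ Z  match
        • stop:
          &{stop,data,ok} ‖ +{stop,data,ok}  match labels match
            • stop:
              +{err,data,more} ‖ &{err,data,more}  match labels match
                • err:
                  +{done,retry,stop} ‖ &{done,retry,stop}  match labels match
                    • done:
                      Z ‖ Z  match
                    • retry:
                      Z ‖ Z  match
                    • stop:
                      Z ‖ Z  match
                • data:
                  +{more,stop,err} ‖ &{more,stop,err}  match labels match
                    • more:
                      end ‖ end  match
                    • stop:
                      Z ‖ Z  match
                    • err:
                      Z ‖ Z  match
                • more:
                  +{ack,more,data} ‖ &{ack,more,data}  match labels match
                    • ack:
                      end ‖ end  match
                    • more:
                      Z ‖ Z  match
                    • data:
                      Z ‖ Z  match
            • data:
              &{retry,done} ‖ +{retry,done}  match labels match
                • retry:
                  +{stop,err,ack} ‖ &{stop,err,ack}  match labels match
                    • stop:
                      Z ‖ Z  match
                    • err:
                      Z ‖ Z  match
                    • ack:
                      Z ‖ Z  match
                • done:
                  &{stop,data,err} ‖ +{stop,data,err}  match labels match
                    • stop:
                      Z ‖ Z  match
                    • data:
                      Z ‖ Z  match
                    • err:
                      Z ‖ Z  match
            • ok:
              !Int ‖ ?Int  match
                +{err,retry} ‖ &{err,retry}  match labels match
                  • err:
                    end ‖ end  match
                  • retry:
                    Z ‖ Z  match
        • retry:
          ?Bool ‖ !Bool  match
            +{stop,retry,more} ‖ &{stop,retry,more}  match labels match
              • stop:
                &{ack,ok} ‖ +{ack,ok}  match labels match
                  • ack:
                    Z ‖ Z  match
                  • ok:
                    Z ‖ Z  match
              • retry:
                +{retry,done} ‖ &{retry,done}  match labels match
                  • retry:
                    end ‖ end  match
                  • done:
                    Z ‖ Z  match
              • more:
                &{stop,ok,err} ‖ +{stop,ok,err}  match labels match
                  • stop:
                    Z ‖ Z  match
                  • ok:
                    end ‖ end  match
                  • err:
                    end ‖ end  match

YES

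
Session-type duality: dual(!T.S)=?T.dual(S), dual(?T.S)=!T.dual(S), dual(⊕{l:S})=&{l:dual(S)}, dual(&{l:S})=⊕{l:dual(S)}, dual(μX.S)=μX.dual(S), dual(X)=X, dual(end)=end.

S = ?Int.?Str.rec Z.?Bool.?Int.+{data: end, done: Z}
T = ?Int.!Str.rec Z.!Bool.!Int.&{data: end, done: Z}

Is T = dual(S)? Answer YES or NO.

?Int | ?Int  ✗ same direction on both sides — not dual

NO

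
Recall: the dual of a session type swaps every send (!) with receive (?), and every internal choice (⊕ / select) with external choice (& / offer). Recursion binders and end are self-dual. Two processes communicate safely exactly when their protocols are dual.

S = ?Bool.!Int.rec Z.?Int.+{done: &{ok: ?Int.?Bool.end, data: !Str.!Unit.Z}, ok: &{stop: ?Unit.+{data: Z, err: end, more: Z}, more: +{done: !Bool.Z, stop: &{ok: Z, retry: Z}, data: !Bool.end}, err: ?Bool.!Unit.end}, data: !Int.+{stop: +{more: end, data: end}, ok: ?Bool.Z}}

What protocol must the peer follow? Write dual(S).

?Bool → !Bool
  !Int → ?Int
    rec Z → rec Z  (rec unchanged)
      ?Int → !Int
        +{done,ok,data} → &{done,ok,data}  (⊕→&)
          [done]
            &{ok,data} → +{ok,data}  (external→internal)
              [ok]
                ?Int → !Int
                  ?Bool → !Bool
                    dual(end) = end
              [data]
                !Str → ?Str
                  !Unit → ?Unit
                    dual(Z) = Z
          [ok]
            &{stop,more,err} → +{stop,more,err}  (external→internal)
              [stop]
                ?Unit → !Unit
                  +{data,err,more} → &{data,err,more}  (⊕→&)
                    [data]
                      dual(Z) = Z
                    [err]
                      dual(end) = end
                    [more]
                      dual(Z) = Z
              [more]
                +{done,stop,data} → &{done,stop,data}  (⊕→&)
                  [done]
                    !Bool → ?Bool
                      dual(Z) = Z
                  [stop]
                    &{ok,retry} → +{ok,retry}  (external→internal)
                      [ok]
                        dual(Z) = Z
                      [retry]
                        dual(Z) = Z
                  [data]
                    !Bool → ?Bool
                      dual(end) = end
              [err]
                ?Bool → !Bool
                  !Unit → ?Unit
                    dual(end) = end
          [data]
            !Int → ?Int
              +{stop,ok} → &{stop,ok}  (⊕→&)
                [stop]
                  +{more,data} → &{more,data}  (⊕→&)
                    [more]
                      dual(end) = end
                    [data]
                      dual(end) = end
                [ok]
                  ?Bool → !Bool
                    dual(Z) = Z

!Bool.?Int.rec Z.!Int.&{done: +{ok: !Int.!Bool.end, data: ?Str.?Unit.Z}, ok: +{stop: !Unit.&{data: Z, err: end, more: Z}, more: &{done: ?Bool.Z, stop: +{ok: Z, retry: Z}, data: ?Bool.end}, err: !Bool.?Unit.end}, data: ?Int.&{stop: &{more: end, data: end}, ok: !Bool.Z}}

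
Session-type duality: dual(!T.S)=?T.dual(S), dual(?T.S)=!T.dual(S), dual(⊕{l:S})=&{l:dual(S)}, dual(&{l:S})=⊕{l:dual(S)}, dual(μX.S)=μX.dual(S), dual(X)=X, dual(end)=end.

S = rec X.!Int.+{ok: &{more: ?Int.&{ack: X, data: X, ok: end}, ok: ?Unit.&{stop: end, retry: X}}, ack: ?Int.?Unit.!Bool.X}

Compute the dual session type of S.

rec X.?Int.&{ok: +{more: !Int.+{ack: X, data: X, ok: end}, ok: !Unit.+{stop: end, retry: X}}, ack: !Int.!Unit.?Bool.X}

rec X ↦ rec X  (μ self-dual)
  !Int ↦ ?Int
    +{ok,ack} ↦ &{ok,ack}  (internal→external)
      case ok:
        &{more,ok} ↦ +{more,ok}  (offer→select)
          case more:
            ?Int ↦ !Int
              &{ack,data,ok} ↦ +{ack,data,ok}  (offer→select)
                case ack:
                  dual(X) = X
                case data:
                  dual(X) = X
                case ok:
                  dual(end) = end
          case ok:
            ?Unit ↦ !Unit
              &{stop,retry} ↦ +{stop,retry}  (offer→select)
                case stop:
                  dual(end) = end
                case retry:
                  dual(X) = X
      case ack:
        ?Int ↦ !Int
          ?Unit ↦ !Unit
            !Bool ↦ ?Bool
              dual(X) = X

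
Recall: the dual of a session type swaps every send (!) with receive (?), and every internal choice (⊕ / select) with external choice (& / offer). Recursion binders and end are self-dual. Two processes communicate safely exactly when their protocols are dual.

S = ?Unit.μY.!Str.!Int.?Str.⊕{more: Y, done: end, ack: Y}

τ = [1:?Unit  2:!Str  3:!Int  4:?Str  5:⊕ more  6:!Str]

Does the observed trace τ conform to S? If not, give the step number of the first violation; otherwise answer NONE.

NONE

step 1: ?Unit  ✓  now at μY.…
step 2: !Str  ✓  now at !Int.?Str.⊕{more: μY.…, done: end, ack: μY.…}
step 3: !Int  ✓  now at ?Str.⊕{more: μY.…, done: end, ack: μY.…}
step 4: ?Str  ✓  now at ⊕{more: μY.…, done: end, ack: μY.…}
step 5: ⊕ more  ✓  now at μY.…
step 6: !Str  ✓  now at !Int.?Str.⊕{more: μY.…, done: end, ack: μY.…}
τ conforms to S (length 6)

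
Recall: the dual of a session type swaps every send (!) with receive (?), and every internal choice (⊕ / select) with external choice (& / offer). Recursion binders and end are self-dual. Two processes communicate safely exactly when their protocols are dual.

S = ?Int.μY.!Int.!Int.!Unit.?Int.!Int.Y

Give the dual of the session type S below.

!Int.μY.?Int.?Int.?Unit.!Int.?Int.Y

?Int = !Int
  μY = μY  (rec unchanged)
    !Int = ?Int
      !Int = ?Int
        !Unit = ?Unit
          ?Int = !Int
            !Int = ?Int
              Y self-dual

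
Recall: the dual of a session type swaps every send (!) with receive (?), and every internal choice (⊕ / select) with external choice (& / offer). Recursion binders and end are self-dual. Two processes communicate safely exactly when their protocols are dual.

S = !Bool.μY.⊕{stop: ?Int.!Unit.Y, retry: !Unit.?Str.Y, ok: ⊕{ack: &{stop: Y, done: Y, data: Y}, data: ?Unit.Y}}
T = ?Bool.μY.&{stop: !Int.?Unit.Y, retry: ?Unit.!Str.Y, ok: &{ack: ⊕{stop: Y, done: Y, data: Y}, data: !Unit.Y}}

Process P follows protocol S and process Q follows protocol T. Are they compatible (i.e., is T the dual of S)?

!Bool vs ?Bool  match
  μY vs μY  match (binder kept)
    ⊕{stop,retry,ok} vs &{stop,retry,ok}  match labels match
      [stop]
        ?Int vs !Int  match
          !Unit vs ?Unit  match
            Y vs Y  match
      [retry]
        !Unit vs ?Unit  match
          ?Str vs !Str  match
            Y vs Y  match
      [ok]
        ⊕{ack,data} vs &{ack,data}  match labels match
          [ack]
            &{stop,done,data} vs ⊕{stop,done,data}  match labels match
              [stop]
                Y vs Y  match
              [done]
                Y vs Y  match
              [data]
                Y vs Y  match
          [data]
            ?Unit vs !Unit  match
              Y vs Y  match

YES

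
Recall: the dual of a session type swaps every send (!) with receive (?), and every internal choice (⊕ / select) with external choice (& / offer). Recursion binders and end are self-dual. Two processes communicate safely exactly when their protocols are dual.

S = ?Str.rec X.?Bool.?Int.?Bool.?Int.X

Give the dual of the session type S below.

!Str.rec X.!Bool.!Int.!Bool.!Int.X

?Str = !Str
  rec X = rec X  (binder kept)
    ?Bool = !Bool
      ?Int = !Int
        ?Bool = !Bool
          ?Int = !Int
            X self-dual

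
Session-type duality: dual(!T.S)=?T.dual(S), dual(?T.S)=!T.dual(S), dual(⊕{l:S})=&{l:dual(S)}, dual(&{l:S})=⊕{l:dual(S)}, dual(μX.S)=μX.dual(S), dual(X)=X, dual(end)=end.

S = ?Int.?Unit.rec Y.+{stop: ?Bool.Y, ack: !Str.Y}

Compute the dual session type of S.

?Int → !Int
  ?Unit → !Unit
    rec Y → rec Y  (binder kept)
      +{stop,ack} → &{stop,ack}  (internal→external)
        [stop]
          ?Bool → !Bool
            Y self-dual
        [ack]
          !Str → ?Str
            Y self-dual

!Int.!Unit.rec Y.&{stop: !Bool.Y, ack: ?Str.Y}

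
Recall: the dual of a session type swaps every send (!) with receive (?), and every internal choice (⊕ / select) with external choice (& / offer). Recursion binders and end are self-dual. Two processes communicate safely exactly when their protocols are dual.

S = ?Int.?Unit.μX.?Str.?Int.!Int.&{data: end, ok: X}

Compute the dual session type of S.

!Int.!Unit.μX.!Str.!Int.?Int.⊕{data: end, ok: X}

?Int → !Int
  ?Unit → !Unit
    μX → μX  (binder kept)
      ?Str → !Str
        ?Int → !Int
          !Int → ?Int
            &{data,ok} → ⊕{data,ok}  (&→⊕)
              [data]
                end ↦ end
              [ok]
                X ↦ X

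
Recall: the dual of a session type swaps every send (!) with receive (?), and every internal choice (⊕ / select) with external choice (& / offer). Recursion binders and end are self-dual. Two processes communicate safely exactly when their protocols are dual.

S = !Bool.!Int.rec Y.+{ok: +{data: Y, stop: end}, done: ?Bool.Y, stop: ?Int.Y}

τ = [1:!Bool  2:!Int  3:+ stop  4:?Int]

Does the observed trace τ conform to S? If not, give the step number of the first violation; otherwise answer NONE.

step 1: !Bool  ✓  state: !Int.rec Y.…
step 2: !Int  ✓  state: rec Y.…
step 3: + stop  ✓  state: ?Int.rec Y.…
step 4: ?Int  ✓  state: rec Y.…
all 4 steps conform

NONE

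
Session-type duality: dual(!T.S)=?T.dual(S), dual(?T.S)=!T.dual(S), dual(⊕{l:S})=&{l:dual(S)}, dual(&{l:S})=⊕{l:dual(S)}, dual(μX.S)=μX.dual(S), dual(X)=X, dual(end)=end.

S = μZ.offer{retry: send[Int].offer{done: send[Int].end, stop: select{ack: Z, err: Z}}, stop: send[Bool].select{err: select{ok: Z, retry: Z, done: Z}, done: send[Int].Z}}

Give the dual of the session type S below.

μZ = μZ  (binder kept)
  offer{retry,stop} = select{retry,stop}  (external→internal)
    case retry:
      send[Int] = recv[Int]
        offer{done,stop} = select{done,stop}  (external→internal)
          case done:
            send[Int] = recv[Int]
              dual(end) = end
          case stop:
            select{ack,err} = offer{ack,err}  (select→offer)
              case ack:
                dual(Z) = Z
              case err:
                dual(Z) = Z
    case stop:
      send[Bool] = recv[Bool]
        select{err,done} = offer{err,done}  (select→offer)
          case err:
            select{ok,retry,done} = offer{ok,retry,done}  (select→offer)
              case ok:
                dual(Z) = Z
              case retry:
                dual(Z) = Z
              case done:
                dual(Z) = Z
          case done:
            send[Int] = recv[Int]
              dual(Z) = Z

μZ.select{retry: recv[Int].select{done: recv[Int].end, stop: offer{ack: Z, err: Z}}, stop: recv[Bool].offer{err: offer{ok: Z, retry: Z, done: Z}, done: recv[Int].Z}}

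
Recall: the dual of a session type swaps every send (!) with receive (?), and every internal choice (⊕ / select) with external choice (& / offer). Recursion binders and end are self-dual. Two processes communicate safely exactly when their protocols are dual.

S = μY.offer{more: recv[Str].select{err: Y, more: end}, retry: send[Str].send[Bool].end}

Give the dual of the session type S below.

μY = μY  (binder kept)
  offer{more,retry} = select{more,retry}  (external→internal)
    case more:
      recv[Str] = send[Str]
        select{err,more} = offer{err,more}  (internal→external)
          case err:
            dual(Y) = Y
          case more:
            dual(end) = end
    case retry:
      send[Str] = recv[Str]
        send[Bool] = recv[Bool]
          dual(end) = end

μY.select{more: send[Str].offer{err: Y, more: end}, retry: recv[Str].recv[Bool].end}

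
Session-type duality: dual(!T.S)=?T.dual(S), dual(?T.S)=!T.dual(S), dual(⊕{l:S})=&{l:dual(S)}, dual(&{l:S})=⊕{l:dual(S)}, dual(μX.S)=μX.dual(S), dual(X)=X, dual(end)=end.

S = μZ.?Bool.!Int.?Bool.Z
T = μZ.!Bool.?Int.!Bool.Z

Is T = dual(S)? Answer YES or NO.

μZ ‖ μZ  match (binder kept)
  ?Bool ‖ !Bool  match
    !Int ‖ ?Int  match
      ?Bool ‖ !Bool  match
        Z ‖ Z  match

YES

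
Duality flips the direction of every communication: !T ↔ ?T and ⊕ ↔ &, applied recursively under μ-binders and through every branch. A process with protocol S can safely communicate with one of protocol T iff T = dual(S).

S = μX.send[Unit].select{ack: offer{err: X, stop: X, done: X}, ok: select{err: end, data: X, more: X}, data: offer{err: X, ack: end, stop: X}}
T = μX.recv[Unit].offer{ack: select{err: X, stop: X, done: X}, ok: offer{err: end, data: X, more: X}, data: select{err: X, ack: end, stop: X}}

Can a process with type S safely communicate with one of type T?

μX | μX  match (rec unchanged)
  send[Unit] | recv[Unit]  match
    select{ack,ok,data} | offer{ack,ok,data}  match labels match
      case ack:
        offer{err,stop,done} | select{err,stop,done}  match labels match
          case err:
            X | X  match
          case stop:
            X | X  match
          case done:
            X | X  match
      case ok:
        select{err,data,more} | offer{err,data,more}  match labels match
          case err:
            end | end  match
          case data:
            X | X  match
          case more:
            X | X  match
      case data:
        offer{err,ack,stop} | select{err,ack,stop}  match labels match
          case err:
            X | X  match
          case ack:
            end | end  match
          case stop:
            X | X  match

YES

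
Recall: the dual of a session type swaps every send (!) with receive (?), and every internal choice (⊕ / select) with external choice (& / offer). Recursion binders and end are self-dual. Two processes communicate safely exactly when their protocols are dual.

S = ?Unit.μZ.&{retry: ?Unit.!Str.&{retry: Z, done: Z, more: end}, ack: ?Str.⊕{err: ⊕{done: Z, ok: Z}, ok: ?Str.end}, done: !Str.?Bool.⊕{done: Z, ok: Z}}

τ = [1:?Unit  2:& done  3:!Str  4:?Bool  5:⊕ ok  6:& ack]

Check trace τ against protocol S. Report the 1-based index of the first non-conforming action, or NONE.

[1] ?Unit  match  now at μZ.…
[2] & done  match  now at !Str.?Bool.⊕{done: μZ.…, ok: μZ.…}
[3] !Str  match  now at ?Bool.⊕{done: μZ.…, ok: μZ.…}
[4] ?Bool  match  now at ⊕{done: μZ.…, ok: μZ.…}
[5] ⊕ ok  match  now at μZ.…
[6] & ack  match  now at ?Str.⊕{err: ⊕{done: μZ.…, ok: μZ.…}, ok: ?Str.end}
all 6 steps conform

NONE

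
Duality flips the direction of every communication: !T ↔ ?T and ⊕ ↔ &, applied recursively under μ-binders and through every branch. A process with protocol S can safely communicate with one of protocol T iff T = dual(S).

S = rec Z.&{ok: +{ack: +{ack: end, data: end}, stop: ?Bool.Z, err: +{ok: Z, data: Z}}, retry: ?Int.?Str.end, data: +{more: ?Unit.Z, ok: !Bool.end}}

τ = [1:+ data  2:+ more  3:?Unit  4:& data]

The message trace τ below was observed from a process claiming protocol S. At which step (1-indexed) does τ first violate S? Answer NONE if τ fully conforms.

step 1: got + data, protocol expects & ok or & retry or & data  ✗

1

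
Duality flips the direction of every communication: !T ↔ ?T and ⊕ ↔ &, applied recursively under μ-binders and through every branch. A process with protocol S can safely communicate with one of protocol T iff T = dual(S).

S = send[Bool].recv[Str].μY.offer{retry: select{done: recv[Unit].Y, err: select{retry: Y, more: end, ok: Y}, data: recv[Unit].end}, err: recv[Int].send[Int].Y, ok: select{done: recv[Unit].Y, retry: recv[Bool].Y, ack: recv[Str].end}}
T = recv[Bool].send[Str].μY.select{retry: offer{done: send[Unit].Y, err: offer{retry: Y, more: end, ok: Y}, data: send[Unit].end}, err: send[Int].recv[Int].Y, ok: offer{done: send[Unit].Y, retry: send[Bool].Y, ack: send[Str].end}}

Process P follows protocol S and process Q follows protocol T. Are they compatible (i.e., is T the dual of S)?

send[Bool] ‖ recv[Bool]  ok
  recv[Str] ‖ send[Str]  ok
    μY ‖ μY  ok (binder kept)
      offer{retry,err,ok} ‖ select{retry,err,ok}  ok labels match
        • retry:
          select{done,err,data} ‖ offer{done,err,data}  ok labels match
            • done:
              recv[Unit] ‖ send[Unit]  ok
                Y ‖ Y  ok
            • err:
              select{retry,more,ok} ‖ offer{retry,more,ok}  ok labels match
                • retry:
                  Y ‖ Y  ok
                • more:
                  end ‖ end  ok
                • ok:
                  Y ‖ Y  ok
            • data:
              recv[Unit] ‖ send[Unit]  ok
                end ‖ end  ok
        • err:
          recv[Int] ‖ send[Int]  ok
            send[Int] ‖ recv[Int]  ok
              Y ‖ Y  ok
        • ok:
          select{done,retry,ack} ‖ offer{done,retry,ack}  ok labels match
            • done:
              recv[Unit] ‖ send[Unit]  ok
                Y ‖ Y  ok
            • retry:
              recv[Bool] ‖ send[Bool]  ok
                Y ‖ Y  ok
            • ack:
              recv[Str] ‖ send[Str]  ok
                end ‖ end  ok

YES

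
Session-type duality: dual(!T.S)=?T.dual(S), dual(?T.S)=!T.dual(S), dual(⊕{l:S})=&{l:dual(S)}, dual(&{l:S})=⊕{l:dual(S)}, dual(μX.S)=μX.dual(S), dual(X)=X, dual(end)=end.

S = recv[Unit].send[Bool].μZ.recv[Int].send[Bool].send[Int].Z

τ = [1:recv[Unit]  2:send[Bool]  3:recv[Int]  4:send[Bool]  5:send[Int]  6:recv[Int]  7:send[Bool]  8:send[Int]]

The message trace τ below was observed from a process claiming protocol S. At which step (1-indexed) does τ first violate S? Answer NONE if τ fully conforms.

NONE

@1 recv[Unit]  ok  residual = send[Bool].μZ.…
@2 send[Bool]  ok  residual = μZ.…
@3 recv[Int]  ok  residual = send[Bool].send[Int].μZ.…
@4 send[Bool]  ok  residual = send[Int].μZ.…
@5 send[Int]  ok  residual = μZ.…
@6 recv[Int]  ok  residual = send[Bool].send[Int].μZ.…
@7 send[Bool]  ok  residual = send[Int].μZ.…
@8 send[Int]  ok  residual = μZ.…
τ conforms to S (length 8)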